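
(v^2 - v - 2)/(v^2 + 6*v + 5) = (v - 2)/(v + 5)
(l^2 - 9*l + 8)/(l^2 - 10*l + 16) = (l - 1)/(l - 2)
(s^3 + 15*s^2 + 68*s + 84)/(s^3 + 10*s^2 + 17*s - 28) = (s^2 + 8*s + 12)/(s^2 + 3*s - 4)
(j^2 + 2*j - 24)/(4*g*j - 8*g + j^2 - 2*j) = (j^2 + 2*j - 24)/(4*g*j - 8*g + j^2 - 2*j)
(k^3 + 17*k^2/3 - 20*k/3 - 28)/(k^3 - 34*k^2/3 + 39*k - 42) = (k^2 + 8*k + 12)/(k^2 - 9*k + 18)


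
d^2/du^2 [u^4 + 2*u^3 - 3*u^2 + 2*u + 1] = 12*u^2 + 12*u - 6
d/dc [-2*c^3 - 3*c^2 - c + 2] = -6*c^2 - 6*c - 1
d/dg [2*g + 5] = 2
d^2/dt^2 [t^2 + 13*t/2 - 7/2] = 2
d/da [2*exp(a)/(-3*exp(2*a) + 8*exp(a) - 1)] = (6*exp(2*a) - 2)*exp(a)/(9*exp(4*a) - 48*exp(3*a) + 70*exp(2*a) - 16*exp(a) + 1)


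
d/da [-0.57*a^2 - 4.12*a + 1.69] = -1.14*a - 4.12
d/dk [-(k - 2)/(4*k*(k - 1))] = (k^2 - 4*k + 2)/(4*k^2*(k^2 - 2*k + 1))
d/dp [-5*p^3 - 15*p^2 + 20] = 15*p*(-p - 2)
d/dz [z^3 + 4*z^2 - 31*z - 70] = 3*z^2 + 8*z - 31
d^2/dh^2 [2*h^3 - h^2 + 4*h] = 12*h - 2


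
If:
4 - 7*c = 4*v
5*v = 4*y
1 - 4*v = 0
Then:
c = 3/7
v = 1/4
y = 5/16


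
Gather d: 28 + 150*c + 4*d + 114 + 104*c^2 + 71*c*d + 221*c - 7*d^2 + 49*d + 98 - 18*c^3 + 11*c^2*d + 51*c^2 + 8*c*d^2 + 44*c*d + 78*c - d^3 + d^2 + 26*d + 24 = -18*c^3 + 155*c^2 + 449*c - d^3 + d^2*(8*c - 6) + d*(11*c^2 + 115*c + 79) + 264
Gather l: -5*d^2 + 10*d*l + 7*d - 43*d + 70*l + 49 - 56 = -5*d^2 - 36*d + l*(10*d + 70) - 7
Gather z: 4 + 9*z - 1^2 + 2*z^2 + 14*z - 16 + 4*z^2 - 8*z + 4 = 6*z^2 + 15*z - 9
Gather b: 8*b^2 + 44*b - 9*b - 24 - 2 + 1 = 8*b^2 + 35*b - 25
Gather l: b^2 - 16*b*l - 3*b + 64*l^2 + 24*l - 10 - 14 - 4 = b^2 - 3*b + 64*l^2 + l*(24 - 16*b) - 28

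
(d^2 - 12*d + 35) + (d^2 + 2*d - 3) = 2*d^2 - 10*d + 32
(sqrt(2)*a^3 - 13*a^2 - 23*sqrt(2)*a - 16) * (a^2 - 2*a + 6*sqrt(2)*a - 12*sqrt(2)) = sqrt(2)*a^5 - 2*sqrt(2)*a^4 - a^4 - 101*sqrt(2)*a^3 + 2*a^3 - 292*a^2 + 202*sqrt(2)*a^2 - 96*sqrt(2)*a + 584*a + 192*sqrt(2)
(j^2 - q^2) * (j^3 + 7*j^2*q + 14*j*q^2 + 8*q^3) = j^5 + 7*j^4*q + 13*j^3*q^2 + j^2*q^3 - 14*j*q^4 - 8*q^5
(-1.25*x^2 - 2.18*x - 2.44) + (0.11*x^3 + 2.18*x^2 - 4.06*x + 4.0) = 0.11*x^3 + 0.93*x^2 - 6.24*x + 1.56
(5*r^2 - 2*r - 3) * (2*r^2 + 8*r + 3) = 10*r^4 + 36*r^3 - 7*r^2 - 30*r - 9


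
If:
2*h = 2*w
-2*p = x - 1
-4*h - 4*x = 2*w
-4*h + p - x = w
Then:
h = 2/11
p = 7/11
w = 2/11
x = -3/11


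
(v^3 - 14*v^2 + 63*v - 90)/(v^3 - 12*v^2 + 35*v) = (v^2 - 9*v + 18)/(v*(v - 7))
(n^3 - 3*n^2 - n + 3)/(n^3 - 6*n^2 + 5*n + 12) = (n - 1)/(n - 4)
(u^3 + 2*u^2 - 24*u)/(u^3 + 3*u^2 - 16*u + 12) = u*(u - 4)/(u^2 - 3*u + 2)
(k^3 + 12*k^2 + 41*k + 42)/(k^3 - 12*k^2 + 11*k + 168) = (k^2 + 9*k + 14)/(k^2 - 15*k + 56)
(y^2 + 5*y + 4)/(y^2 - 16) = (y + 1)/(y - 4)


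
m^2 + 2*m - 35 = (m - 5)*(m + 7)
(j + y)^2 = j^2 + 2*j*y + y^2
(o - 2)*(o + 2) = o^2 - 4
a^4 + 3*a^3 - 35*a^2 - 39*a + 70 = (a - 5)*(a - 1)*(a + 2)*(a + 7)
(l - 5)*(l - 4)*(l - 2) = l^3 - 11*l^2 + 38*l - 40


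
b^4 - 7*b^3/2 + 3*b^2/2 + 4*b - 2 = (b - 2)^2*(b - 1/2)*(b + 1)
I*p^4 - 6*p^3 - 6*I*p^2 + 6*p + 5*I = (p + 1)*(p + I)*(p + 5*I)*(I*p - I)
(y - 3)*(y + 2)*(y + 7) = y^3 + 6*y^2 - 13*y - 42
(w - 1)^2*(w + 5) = w^3 + 3*w^2 - 9*w + 5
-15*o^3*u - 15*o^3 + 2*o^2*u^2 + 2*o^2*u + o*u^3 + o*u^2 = (-3*o + u)*(5*o + u)*(o*u + o)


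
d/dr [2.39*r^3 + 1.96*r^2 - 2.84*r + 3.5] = 7.17*r^2 + 3.92*r - 2.84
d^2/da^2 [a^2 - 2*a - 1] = 2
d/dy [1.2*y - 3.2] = 1.20000000000000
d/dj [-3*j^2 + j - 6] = 1 - 6*j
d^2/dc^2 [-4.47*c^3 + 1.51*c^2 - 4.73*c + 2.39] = 3.02 - 26.82*c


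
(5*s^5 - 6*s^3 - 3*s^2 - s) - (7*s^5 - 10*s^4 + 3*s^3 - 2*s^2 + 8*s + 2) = -2*s^5 + 10*s^4 - 9*s^3 - s^2 - 9*s - 2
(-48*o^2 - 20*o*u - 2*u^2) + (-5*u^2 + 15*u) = -48*o^2 - 20*o*u - 7*u^2 + 15*u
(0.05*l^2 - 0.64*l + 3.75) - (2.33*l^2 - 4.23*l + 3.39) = -2.28*l^2 + 3.59*l + 0.36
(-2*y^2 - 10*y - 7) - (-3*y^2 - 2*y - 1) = y^2 - 8*y - 6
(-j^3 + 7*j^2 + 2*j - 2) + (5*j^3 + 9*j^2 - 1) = 4*j^3 + 16*j^2 + 2*j - 3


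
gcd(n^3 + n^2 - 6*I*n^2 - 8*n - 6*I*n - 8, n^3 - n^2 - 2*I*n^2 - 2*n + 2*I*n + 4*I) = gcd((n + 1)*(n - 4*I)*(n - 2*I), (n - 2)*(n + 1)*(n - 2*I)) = n^2 + n*(1 - 2*I) - 2*I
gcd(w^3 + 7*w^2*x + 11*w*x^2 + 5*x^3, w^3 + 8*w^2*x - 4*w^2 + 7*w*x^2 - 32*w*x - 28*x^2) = w + x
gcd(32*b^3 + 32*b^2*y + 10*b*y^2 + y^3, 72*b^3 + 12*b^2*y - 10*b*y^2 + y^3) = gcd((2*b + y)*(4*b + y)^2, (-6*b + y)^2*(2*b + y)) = 2*b + y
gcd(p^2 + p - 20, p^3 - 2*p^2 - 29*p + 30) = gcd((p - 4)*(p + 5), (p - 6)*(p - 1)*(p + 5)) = p + 5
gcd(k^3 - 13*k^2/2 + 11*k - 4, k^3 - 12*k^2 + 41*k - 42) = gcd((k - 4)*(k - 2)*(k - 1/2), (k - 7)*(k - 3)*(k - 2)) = k - 2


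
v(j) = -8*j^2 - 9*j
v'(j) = -16*j - 9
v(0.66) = -9.42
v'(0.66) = -19.56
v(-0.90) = 1.62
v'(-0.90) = 5.40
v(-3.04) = -46.57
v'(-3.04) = 39.64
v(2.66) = -80.54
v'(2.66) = -51.56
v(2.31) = -63.48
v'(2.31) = -45.96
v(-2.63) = -31.67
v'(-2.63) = 33.08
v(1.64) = -36.28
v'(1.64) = -35.24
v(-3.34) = -59.18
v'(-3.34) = 44.44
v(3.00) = -99.00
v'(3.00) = -57.00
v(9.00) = -729.00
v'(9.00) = -153.00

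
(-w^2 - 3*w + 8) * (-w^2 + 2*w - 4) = w^4 + w^3 - 10*w^2 + 28*w - 32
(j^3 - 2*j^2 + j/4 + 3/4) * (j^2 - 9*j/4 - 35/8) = j^5 - 17*j^4/4 + 3*j^3/8 + 143*j^2/16 - 89*j/32 - 105/32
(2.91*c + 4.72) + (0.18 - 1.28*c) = 1.63*c + 4.9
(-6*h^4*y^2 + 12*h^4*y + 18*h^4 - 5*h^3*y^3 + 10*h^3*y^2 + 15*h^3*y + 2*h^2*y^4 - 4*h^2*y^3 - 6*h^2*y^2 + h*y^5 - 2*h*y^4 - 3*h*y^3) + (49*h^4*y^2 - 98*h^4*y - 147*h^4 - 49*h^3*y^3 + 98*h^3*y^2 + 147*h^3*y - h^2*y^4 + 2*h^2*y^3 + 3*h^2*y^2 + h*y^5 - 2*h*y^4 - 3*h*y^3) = 43*h^4*y^2 - 86*h^4*y - 129*h^4 - 54*h^3*y^3 + 108*h^3*y^2 + 162*h^3*y + h^2*y^4 - 2*h^2*y^3 - 3*h^2*y^2 + 2*h*y^5 - 4*h*y^4 - 6*h*y^3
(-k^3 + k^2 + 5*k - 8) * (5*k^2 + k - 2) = -5*k^5 + 4*k^4 + 28*k^3 - 37*k^2 - 18*k + 16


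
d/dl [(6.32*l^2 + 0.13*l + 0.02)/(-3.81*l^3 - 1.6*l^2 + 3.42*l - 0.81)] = (24.0792*l^4 + 0.990600000000001*l^3 + 22.051*l^2 - 10.1744*l - 0.1737)/(14.5161*l^6 + 12.192*l^5 - 23.5004*l^4 - 4.7718*l^3 + 14.2884*l^2 - 5.5404*l + 0.6561)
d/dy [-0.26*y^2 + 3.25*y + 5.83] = 3.25 - 0.52*y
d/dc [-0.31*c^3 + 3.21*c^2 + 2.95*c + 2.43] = -0.93*c^2 + 6.42*c + 2.95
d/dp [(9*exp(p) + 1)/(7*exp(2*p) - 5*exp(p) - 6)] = (-(9*exp(p) + 1)*(14*exp(p) - 5) + 63*exp(2*p) - 45*exp(p) - 54)*exp(p)/(-7*exp(2*p) + 5*exp(p) + 6)^2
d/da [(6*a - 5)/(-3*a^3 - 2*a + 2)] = (-18*a^3 - 12*a + (6*a - 5)*(9*a^2 + 2) + 12)/(3*a^3 + 2*a - 2)^2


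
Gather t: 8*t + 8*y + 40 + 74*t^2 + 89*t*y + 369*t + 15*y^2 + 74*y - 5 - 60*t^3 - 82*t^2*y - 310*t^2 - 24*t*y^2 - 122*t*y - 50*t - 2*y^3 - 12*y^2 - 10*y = -60*t^3 + t^2*(-82*y - 236) + t*(-24*y^2 - 33*y + 327) - 2*y^3 + 3*y^2 + 72*y + 35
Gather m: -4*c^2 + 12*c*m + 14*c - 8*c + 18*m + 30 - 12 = -4*c^2 + 6*c + m*(12*c + 18) + 18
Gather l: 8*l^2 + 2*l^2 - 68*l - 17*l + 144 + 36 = 10*l^2 - 85*l + 180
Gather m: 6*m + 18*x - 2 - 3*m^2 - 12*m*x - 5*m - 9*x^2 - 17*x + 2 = -3*m^2 + m*(1 - 12*x) - 9*x^2 + x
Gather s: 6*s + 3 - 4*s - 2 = 2*s + 1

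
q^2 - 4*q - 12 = (q - 6)*(q + 2)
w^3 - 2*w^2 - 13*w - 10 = (w - 5)*(w + 1)*(w + 2)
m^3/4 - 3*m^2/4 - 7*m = m*(m/4 + 1)*(m - 7)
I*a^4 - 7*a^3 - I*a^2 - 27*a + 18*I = (a - I)*(a + 3*I)*(a + 6*I)*(I*a + 1)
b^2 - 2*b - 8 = (b - 4)*(b + 2)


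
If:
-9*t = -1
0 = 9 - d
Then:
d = 9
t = 1/9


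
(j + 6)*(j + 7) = j^2 + 13*j + 42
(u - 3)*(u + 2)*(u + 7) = u^3 + 6*u^2 - 13*u - 42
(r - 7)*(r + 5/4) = r^2 - 23*r/4 - 35/4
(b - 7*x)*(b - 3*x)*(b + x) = b^3 - 9*b^2*x + 11*b*x^2 + 21*x^3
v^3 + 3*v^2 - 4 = (v - 1)*(v + 2)^2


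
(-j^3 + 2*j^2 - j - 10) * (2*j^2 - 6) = -2*j^5 + 4*j^4 + 4*j^3 - 32*j^2 + 6*j + 60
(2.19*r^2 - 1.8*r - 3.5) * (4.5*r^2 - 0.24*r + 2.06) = 9.855*r^4 - 8.6256*r^3 - 10.8066*r^2 - 2.868*r - 7.21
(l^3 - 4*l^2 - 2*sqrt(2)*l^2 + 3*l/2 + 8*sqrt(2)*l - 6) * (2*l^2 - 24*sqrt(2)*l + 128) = 2*l^5 - 28*sqrt(2)*l^4 - 8*l^4 + 112*sqrt(2)*l^3 + 227*l^3 - 908*l^2 - 292*sqrt(2)*l^2 + 192*l + 1168*sqrt(2)*l - 768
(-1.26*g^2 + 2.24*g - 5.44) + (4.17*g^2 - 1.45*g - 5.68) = 2.91*g^2 + 0.79*g - 11.12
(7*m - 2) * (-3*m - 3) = -21*m^2 - 15*m + 6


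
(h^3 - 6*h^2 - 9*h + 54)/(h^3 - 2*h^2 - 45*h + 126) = (h + 3)/(h + 7)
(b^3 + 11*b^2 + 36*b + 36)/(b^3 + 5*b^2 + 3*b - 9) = (b^2 + 8*b + 12)/(b^2 + 2*b - 3)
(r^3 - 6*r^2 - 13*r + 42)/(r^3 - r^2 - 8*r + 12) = (r - 7)/(r - 2)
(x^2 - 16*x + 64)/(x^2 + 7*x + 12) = (x^2 - 16*x + 64)/(x^2 + 7*x + 12)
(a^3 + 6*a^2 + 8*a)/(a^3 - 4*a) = (a + 4)/(a - 2)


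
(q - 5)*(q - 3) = q^2 - 8*q + 15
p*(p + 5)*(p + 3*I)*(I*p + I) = I*p^4 - 3*p^3 + 6*I*p^3 - 18*p^2 + 5*I*p^2 - 15*p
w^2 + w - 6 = (w - 2)*(w + 3)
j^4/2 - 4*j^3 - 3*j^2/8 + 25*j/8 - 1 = (j/2 + 1/2)*(j - 8)*(j - 1/2)^2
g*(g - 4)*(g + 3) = g^3 - g^2 - 12*g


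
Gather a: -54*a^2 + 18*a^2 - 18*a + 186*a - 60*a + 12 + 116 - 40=-36*a^2 + 108*a + 88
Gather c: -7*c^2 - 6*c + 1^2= -7*c^2 - 6*c + 1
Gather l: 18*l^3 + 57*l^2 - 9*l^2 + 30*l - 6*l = 18*l^3 + 48*l^2 + 24*l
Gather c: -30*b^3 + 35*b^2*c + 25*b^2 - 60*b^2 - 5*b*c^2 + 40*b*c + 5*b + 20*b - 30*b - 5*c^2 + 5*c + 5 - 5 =-30*b^3 - 35*b^2 - 5*b + c^2*(-5*b - 5) + c*(35*b^2 + 40*b + 5)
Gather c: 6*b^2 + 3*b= 6*b^2 + 3*b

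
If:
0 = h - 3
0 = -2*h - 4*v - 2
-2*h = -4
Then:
No Solution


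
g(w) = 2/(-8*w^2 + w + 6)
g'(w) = 2*(16*w - 1)/(-8*w^2 + w + 6)^2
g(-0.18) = 0.36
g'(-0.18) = -0.25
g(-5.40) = -0.01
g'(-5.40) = -0.00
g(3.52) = -0.02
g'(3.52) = 0.01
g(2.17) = -0.07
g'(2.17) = 0.08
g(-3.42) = -0.02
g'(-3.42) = -0.01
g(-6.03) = -0.01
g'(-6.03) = -0.00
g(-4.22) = -0.01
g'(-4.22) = -0.01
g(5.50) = -0.01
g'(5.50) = 0.00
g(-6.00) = -0.00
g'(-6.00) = 0.00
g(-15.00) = 0.00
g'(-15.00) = 0.00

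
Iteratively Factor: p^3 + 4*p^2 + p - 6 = (p - 1)*(p^2 + 5*p + 6) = (p - 1)*(p + 3)*(p + 2)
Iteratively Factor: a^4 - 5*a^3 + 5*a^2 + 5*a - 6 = (a - 3)*(a^3 - 2*a^2 - a + 2) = (a - 3)*(a - 2)*(a^2 - 1) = (a - 3)*(a - 2)*(a - 1)*(a + 1)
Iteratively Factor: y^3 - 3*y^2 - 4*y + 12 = (y + 2)*(y^2 - 5*y + 6) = (y - 3)*(y + 2)*(y - 2)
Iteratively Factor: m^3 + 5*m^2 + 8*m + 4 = (m + 1)*(m^2 + 4*m + 4) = (m + 1)*(m + 2)*(m + 2)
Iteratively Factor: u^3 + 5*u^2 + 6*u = (u + 2)*(u^2 + 3*u) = (u + 2)*(u + 3)*(u)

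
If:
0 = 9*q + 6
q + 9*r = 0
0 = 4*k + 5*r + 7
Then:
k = -199/108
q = -2/3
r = 2/27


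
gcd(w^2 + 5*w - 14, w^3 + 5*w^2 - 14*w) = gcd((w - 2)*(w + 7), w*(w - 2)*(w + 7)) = w^2 + 5*w - 14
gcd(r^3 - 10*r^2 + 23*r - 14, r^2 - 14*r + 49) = r - 7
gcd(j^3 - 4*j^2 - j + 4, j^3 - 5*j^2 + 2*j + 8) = j^2 - 3*j - 4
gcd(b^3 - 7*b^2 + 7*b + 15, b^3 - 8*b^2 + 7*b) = 1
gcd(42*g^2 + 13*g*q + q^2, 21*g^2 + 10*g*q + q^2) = 7*g + q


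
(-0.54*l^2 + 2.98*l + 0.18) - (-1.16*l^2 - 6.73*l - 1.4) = 0.62*l^2 + 9.71*l + 1.58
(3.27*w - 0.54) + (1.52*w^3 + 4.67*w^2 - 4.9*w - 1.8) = 1.52*w^3 + 4.67*w^2 - 1.63*w - 2.34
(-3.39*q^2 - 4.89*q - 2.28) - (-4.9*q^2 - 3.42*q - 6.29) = 1.51*q^2 - 1.47*q + 4.01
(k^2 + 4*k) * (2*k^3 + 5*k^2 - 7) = 2*k^5 + 13*k^4 + 20*k^3 - 7*k^2 - 28*k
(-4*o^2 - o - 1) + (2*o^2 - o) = -2*o^2 - 2*o - 1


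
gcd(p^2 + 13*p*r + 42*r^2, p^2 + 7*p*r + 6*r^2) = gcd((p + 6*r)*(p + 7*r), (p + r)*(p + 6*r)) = p + 6*r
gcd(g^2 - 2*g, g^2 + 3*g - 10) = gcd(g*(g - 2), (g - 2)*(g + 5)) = g - 2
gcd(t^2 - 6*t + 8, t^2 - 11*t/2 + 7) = t - 2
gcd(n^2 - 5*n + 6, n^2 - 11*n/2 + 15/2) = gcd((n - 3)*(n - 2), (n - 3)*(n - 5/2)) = n - 3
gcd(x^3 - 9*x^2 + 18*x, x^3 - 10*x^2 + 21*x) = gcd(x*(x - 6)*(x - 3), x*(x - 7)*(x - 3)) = x^2 - 3*x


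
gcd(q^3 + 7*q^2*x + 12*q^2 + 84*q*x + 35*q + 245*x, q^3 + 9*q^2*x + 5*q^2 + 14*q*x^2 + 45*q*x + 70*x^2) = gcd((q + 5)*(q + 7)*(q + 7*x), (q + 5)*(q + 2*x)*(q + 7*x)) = q^2 + 7*q*x + 5*q + 35*x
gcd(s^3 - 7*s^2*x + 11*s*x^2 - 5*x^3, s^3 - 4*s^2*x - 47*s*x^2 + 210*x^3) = -s + 5*x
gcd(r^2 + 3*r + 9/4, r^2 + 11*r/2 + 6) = r + 3/2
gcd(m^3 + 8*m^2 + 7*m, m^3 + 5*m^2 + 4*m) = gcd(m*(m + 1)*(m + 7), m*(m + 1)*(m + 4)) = m^2 + m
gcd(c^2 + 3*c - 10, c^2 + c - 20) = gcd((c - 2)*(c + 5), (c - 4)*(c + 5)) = c + 5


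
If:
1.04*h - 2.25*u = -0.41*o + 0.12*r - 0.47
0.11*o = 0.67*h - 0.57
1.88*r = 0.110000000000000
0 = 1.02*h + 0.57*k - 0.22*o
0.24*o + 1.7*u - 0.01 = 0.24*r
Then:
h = 0.61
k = -1.66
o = -1.46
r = 0.06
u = 0.22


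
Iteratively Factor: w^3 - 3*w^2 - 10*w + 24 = (w + 3)*(w^2 - 6*w + 8) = (w - 2)*(w + 3)*(w - 4)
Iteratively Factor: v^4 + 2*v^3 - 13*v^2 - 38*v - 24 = (v + 3)*(v^3 - v^2 - 10*v - 8) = (v + 2)*(v + 3)*(v^2 - 3*v - 4) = (v - 4)*(v + 2)*(v + 3)*(v + 1)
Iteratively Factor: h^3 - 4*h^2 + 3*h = (h - 3)*(h^2 - h) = h*(h - 3)*(h - 1)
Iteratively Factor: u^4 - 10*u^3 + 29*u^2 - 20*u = (u - 4)*(u^3 - 6*u^2 + 5*u) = u*(u - 4)*(u^2 - 6*u + 5) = u*(u - 4)*(u - 1)*(u - 5)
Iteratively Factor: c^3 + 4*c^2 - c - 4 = (c + 4)*(c^2 - 1) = (c + 1)*(c + 4)*(c - 1)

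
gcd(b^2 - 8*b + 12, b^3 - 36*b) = b - 6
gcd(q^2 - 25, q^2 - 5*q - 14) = 1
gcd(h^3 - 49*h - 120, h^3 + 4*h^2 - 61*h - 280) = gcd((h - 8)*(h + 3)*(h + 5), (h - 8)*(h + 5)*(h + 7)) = h^2 - 3*h - 40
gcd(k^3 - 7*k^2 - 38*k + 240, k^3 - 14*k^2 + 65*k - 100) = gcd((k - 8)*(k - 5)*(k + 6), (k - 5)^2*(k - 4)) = k - 5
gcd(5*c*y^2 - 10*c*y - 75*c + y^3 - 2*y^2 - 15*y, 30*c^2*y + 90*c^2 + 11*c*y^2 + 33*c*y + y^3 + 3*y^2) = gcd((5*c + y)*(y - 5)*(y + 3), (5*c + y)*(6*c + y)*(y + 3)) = 5*c*y + 15*c + y^2 + 3*y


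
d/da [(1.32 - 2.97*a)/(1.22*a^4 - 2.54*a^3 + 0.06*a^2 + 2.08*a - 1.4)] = (10.8702*a^4 - 21.5292*a^3 + 10.2366*a^2 - 0.1584*a + 1.4124)/(1.4884*a^8 - 6.1976*a^7 + 6.598*a^6 + 4.7704*a^5 - 13.9788*a^4 + 7.3616*a^3 + 4.1584*a^2 - 5.824*a + 1.96)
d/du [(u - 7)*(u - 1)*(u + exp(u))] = u^2*exp(u) + 3*u^2 - 6*u*exp(u) - 16*u - exp(u) + 7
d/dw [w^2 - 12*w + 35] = 2*w - 12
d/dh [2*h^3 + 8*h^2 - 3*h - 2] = 6*h^2 + 16*h - 3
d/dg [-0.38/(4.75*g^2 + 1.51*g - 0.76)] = (3.61*g + 0.5738)/(4.75*g^2 + 1.51*g - 0.76)^2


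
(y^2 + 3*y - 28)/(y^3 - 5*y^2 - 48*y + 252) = (y - 4)/(y^2 - 12*y + 36)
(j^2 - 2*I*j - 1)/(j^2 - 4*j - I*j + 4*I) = (j - I)/(j - 4)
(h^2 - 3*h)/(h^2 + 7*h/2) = 2*(h - 3)/(2*h + 7)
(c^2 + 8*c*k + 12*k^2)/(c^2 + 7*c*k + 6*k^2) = (c + 2*k)/(c + k)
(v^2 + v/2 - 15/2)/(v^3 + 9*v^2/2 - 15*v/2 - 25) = (v + 3)/(v^2 + 7*v + 10)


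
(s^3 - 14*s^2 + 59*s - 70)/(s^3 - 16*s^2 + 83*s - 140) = (s - 2)/(s - 4)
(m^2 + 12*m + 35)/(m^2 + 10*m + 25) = (m + 7)/(m + 5)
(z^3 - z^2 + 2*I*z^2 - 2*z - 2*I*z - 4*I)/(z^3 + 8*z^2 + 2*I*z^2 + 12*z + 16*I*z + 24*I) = (z^2 - z - 2)/(z^2 + 8*z + 12)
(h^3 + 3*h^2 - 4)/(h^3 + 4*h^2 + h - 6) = (h + 2)/(h + 3)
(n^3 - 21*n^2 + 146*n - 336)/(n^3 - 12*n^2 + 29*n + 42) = (n - 8)/(n + 1)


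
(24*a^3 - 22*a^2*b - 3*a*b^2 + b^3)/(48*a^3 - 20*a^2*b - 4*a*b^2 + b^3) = (a - b)/(2*a - b)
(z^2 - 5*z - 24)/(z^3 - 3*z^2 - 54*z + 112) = (z + 3)/(z^2 + 5*z - 14)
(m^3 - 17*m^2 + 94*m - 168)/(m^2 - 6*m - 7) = (m^2 - 10*m + 24)/(m + 1)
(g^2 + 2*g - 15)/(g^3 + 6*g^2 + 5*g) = (g - 3)/(g*(g + 1))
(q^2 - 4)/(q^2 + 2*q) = (q - 2)/q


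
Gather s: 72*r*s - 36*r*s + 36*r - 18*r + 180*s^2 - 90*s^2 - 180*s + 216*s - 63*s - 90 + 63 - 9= 18*r + 90*s^2 + s*(36*r - 27) - 36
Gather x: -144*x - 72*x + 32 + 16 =48 - 216*x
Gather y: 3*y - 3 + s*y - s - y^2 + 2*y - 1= -s - y^2 + y*(s + 5) - 4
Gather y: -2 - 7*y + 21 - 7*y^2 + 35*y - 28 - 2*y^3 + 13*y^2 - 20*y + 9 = -2*y^3 + 6*y^2 + 8*y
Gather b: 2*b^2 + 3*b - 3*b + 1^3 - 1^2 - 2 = 2*b^2 - 2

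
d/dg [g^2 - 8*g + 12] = 2*g - 8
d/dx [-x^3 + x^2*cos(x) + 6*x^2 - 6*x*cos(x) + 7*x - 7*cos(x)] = -x^2*sin(x) - 3*x^2 + 6*x*sin(x) + 2*x*cos(x) + 12*x + 7*sin(x) - 6*cos(x) + 7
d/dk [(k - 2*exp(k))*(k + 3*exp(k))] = k*exp(k) + 2*k - 12*exp(2*k) + exp(k)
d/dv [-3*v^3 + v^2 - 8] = v*(2 - 9*v)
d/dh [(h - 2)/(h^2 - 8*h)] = (-h^2 + 4*h - 16)/(h^2*(h^2 - 16*h + 64))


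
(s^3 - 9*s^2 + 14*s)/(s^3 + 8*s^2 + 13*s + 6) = s*(s^2 - 9*s + 14)/(s^3 + 8*s^2 + 13*s + 6)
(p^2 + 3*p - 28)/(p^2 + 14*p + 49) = (p - 4)/(p + 7)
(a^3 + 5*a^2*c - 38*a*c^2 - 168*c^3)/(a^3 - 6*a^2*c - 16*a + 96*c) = (a^2 + 11*a*c + 28*c^2)/(a^2 - 16)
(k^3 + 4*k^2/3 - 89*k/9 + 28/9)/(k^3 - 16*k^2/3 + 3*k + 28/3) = (3*k^2 + 11*k - 4)/(3*(k^2 - 3*k - 4))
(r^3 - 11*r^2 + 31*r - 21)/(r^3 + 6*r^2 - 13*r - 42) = (r^2 - 8*r + 7)/(r^2 + 9*r + 14)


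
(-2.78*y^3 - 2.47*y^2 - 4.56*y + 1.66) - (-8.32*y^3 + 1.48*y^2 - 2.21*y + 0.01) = 5.54*y^3 - 3.95*y^2 - 2.35*y + 1.65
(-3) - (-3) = 0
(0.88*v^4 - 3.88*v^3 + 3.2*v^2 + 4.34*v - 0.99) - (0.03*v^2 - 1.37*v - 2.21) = 0.88*v^4 - 3.88*v^3 + 3.17*v^2 + 5.71*v + 1.22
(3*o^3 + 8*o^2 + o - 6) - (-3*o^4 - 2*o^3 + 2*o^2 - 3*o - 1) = 3*o^4 + 5*o^3 + 6*o^2 + 4*o - 5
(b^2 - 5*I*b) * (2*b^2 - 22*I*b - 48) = 2*b^4 - 32*I*b^3 - 158*b^2 + 240*I*b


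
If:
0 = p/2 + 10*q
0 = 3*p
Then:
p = 0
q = 0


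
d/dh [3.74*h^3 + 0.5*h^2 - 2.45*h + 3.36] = 11.22*h^2 + 1.0*h - 2.45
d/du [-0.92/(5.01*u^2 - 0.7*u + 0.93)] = (9.2184*u - 0.644)/(5.01*u^2 - 0.7*u + 0.93)^2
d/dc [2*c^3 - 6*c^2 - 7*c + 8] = 6*c^2 - 12*c - 7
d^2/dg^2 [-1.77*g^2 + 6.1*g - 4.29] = -3.54000000000000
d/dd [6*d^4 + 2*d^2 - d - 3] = 24*d^3 + 4*d - 1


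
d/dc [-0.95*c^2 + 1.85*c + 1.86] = 1.85 - 1.9*c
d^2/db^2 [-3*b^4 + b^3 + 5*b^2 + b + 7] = -36*b^2 + 6*b + 10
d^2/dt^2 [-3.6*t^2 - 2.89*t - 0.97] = -7.20000000000000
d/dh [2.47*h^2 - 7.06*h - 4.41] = 4.94*h - 7.06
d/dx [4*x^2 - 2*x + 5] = 8*x - 2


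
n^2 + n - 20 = (n - 4)*(n + 5)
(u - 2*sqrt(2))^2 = u^2 - 4*sqrt(2)*u + 8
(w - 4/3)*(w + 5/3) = w^2 + w/3 - 20/9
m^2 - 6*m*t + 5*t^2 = (m - 5*t)*(m - t)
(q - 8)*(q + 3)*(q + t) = q^3 + q^2*t - 5*q^2 - 5*q*t - 24*q - 24*t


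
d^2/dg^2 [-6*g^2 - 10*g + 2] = -12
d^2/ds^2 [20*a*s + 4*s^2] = 8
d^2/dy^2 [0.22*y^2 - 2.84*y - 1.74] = 0.440000000000000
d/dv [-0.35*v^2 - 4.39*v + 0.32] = -0.7*v - 4.39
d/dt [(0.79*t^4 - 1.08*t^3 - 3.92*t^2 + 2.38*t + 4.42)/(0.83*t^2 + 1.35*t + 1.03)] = (1.3114*t^5 + 2.3031*t^4 + 0.3388*t^3 - 10.6046*t^2 - 15.4124*t - 3.5156)/(0.6889*t^4 + 2.241*t^3 + 3.5323*t^2 + 2.781*t + 1.0609)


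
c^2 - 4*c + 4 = (c - 2)^2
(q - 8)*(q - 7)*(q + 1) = q^3 - 14*q^2 + 41*q + 56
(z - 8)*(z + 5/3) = z^2 - 19*z/3 - 40/3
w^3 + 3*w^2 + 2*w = w*(w + 1)*(w + 2)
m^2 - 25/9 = (m - 5/3)*(m + 5/3)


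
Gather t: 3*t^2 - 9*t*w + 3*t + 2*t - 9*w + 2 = 3*t^2 + t*(5 - 9*w) - 9*w + 2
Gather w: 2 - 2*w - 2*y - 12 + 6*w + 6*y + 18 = 4*w + 4*y + 8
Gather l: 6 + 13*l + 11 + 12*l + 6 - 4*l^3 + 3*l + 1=-4*l^3 + 28*l + 24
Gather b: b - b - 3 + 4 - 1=0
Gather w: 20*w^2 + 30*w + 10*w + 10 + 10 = 20*w^2 + 40*w + 20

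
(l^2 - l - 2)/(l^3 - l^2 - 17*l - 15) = (l - 2)/(l^2 - 2*l - 15)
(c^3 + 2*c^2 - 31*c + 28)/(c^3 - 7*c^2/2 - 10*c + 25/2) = 2*(c^2 + 3*c - 28)/(2*c^2 - 5*c - 25)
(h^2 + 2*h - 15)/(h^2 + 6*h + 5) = (h - 3)/(h + 1)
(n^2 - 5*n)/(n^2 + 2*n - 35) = n/(n + 7)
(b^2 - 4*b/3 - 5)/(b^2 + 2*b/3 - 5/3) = (b - 3)/(b - 1)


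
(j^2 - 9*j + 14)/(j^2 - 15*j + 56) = (j - 2)/(j - 8)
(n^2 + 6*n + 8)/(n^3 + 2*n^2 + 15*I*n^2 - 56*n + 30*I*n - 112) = (n + 4)/(n^2 + 15*I*n - 56)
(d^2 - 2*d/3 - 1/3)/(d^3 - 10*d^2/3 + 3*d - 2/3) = (3*d + 1)/(3*d^2 - 7*d + 2)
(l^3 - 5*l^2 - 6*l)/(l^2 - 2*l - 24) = l*(l + 1)/(l + 4)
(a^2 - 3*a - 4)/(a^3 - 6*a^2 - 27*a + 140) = (a + 1)/(a^2 - 2*a - 35)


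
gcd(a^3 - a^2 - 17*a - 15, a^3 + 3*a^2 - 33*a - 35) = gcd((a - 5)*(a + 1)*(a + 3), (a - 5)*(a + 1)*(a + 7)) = a^2 - 4*a - 5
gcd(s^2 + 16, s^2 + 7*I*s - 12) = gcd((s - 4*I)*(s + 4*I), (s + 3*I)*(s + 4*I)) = s + 4*I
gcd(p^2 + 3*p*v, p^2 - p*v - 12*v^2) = p + 3*v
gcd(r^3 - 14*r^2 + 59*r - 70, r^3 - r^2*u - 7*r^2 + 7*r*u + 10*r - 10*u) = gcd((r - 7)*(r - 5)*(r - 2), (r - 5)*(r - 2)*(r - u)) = r^2 - 7*r + 10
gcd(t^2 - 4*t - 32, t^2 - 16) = t + 4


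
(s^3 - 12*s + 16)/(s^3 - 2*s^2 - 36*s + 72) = (s^2 + 2*s - 8)/(s^2 - 36)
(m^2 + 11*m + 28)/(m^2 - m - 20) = (m + 7)/(m - 5)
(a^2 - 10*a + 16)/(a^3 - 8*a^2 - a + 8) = (a - 2)/(a^2 - 1)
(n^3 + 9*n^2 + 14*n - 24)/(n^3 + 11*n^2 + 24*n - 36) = (n + 4)/(n + 6)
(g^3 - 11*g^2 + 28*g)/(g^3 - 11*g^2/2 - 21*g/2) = 2*(g - 4)/(2*g + 3)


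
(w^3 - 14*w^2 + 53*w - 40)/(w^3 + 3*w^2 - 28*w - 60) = (w^2 - 9*w + 8)/(w^2 + 8*w + 12)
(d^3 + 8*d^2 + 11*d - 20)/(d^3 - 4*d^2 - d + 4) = (d^2 + 9*d + 20)/(d^2 - 3*d - 4)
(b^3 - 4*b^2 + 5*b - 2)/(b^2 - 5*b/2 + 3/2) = 2*(b^2 - 3*b + 2)/(2*b - 3)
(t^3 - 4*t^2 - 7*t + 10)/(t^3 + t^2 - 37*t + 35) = (t + 2)/(t + 7)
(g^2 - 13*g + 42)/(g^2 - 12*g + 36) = (g - 7)/(g - 6)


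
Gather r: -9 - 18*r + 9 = -18*r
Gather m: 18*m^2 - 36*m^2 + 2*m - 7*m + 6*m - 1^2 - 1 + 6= -18*m^2 + m + 4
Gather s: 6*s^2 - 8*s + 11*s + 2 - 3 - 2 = 6*s^2 + 3*s - 3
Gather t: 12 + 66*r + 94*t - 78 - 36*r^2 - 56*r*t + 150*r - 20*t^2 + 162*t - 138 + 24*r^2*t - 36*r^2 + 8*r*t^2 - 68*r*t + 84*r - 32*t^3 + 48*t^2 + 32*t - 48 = -72*r^2 + 300*r - 32*t^3 + t^2*(8*r + 28) + t*(24*r^2 - 124*r + 288) - 252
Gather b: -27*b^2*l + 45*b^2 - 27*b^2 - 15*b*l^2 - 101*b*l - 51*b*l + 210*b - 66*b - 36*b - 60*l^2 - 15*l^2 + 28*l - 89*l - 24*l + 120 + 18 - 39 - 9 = b^2*(18 - 27*l) + b*(-15*l^2 - 152*l + 108) - 75*l^2 - 85*l + 90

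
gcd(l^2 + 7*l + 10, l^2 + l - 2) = l + 2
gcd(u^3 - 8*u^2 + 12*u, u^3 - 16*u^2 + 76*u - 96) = u^2 - 8*u + 12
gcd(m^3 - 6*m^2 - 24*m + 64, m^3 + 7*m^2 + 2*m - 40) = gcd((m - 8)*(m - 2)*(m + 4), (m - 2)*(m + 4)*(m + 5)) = m^2 + 2*m - 8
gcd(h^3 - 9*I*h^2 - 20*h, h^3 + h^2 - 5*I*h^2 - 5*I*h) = h^2 - 5*I*h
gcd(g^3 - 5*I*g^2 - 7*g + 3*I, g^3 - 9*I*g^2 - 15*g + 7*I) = g^2 - 2*I*g - 1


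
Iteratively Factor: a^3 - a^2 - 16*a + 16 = (a + 4)*(a^2 - 5*a + 4) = (a - 1)*(a + 4)*(a - 4)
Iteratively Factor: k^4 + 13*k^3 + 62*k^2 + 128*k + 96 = (k + 3)*(k^3 + 10*k^2 + 32*k + 32) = (k + 3)*(k + 4)*(k^2 + 6*k + 8) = (k + 3)*(k + 4)^2*(k + 2)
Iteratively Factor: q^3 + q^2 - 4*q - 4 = (q - 2)*(q^2 + 3*q + 2) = (q - 2)*(q + 2)*(q + 1)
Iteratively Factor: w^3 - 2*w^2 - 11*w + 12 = (w + 3)*(w^2 - 5*w + 4) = (w - 1)*(w + 3)*(w - 4)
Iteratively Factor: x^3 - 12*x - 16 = (x - 4)*(x^2 + 4*x + 4) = (x - 4)*(x + 2)*(x + 2)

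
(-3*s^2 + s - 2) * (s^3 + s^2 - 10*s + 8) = -3*s^5 - 2*s^4 + 29*s^3 - 36*s^2 + 28*s - 16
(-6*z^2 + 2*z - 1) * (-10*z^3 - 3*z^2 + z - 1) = 60*z^5 - 2*z^4 - 2*z^3 + 11*z^2 - 3*z + 1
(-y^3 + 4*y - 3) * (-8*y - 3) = 8*y^4 + 3*y^3 - 32*y^2 + 12*y + 9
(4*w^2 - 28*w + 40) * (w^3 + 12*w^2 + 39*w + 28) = 4*w^5 + 20*w^4 - 140*w^3 - 500*w^2 + 776*w + 1120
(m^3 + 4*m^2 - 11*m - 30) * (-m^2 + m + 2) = -m^5 - 3*m^4 + 17*m^3 + 27*m^2 - 52*m - 60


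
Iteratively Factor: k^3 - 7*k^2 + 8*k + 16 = (k + 1)*(k^2 - 8*k + 16) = (k - 4)*(k + 1)*(k - 4)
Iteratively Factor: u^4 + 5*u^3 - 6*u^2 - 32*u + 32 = (u + 4)*(u^3 + u^2 - 10*u + 8) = (u - 1)*(u + 4)*(u^2 + 2*u - 8) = (u - 1)*(u + 4)^2*(u - 2)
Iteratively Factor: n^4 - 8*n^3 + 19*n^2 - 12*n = (n)*(n^3 - 8*n^2 + 19*n - 12) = n*(n - 3)*(n^2 - 5*n + 4) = n*(n - 4)*(n - 3)*(n - 1)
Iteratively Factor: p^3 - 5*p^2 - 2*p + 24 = (p - 3)*(p^2 - 2*p - 8) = (p - 4)*(p - 3)*(p + 2)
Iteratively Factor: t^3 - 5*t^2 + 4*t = (t)*(t^2 - 5*t + 4) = t*(t - 4)*(t - 1)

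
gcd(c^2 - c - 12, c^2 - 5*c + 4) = c - 4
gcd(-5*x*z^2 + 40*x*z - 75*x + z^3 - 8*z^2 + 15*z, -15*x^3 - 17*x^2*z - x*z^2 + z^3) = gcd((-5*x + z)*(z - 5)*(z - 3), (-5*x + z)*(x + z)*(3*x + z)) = 5*x - z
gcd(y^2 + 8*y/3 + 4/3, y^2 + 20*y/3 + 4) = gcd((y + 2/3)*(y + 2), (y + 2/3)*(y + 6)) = y + 2/3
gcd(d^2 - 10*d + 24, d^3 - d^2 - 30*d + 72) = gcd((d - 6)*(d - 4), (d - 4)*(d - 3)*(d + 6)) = d - 4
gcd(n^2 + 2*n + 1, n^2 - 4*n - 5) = n + 1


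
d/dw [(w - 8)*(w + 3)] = 2*w - 5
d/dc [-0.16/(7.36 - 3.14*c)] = -0.5024/(3.14*c - 7.36)^2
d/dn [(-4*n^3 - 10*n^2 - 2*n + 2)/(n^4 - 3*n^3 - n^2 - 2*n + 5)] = 2*(2*n^6 + 10*n^5 - 10*n^4 - 2*n^3 - 12*n^2 - 48*n - 3)/(n^8 - 6*n^7 + 7*n^6 + 2*n^5 + 23*n^4 - 26*n^3 - 6*n^2 - 20*n + 25)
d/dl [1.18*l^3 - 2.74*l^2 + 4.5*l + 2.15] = 3.54*l^2 - 5.48*l + 4.5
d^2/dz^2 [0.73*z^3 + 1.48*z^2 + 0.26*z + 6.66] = 4.38*z + 2.96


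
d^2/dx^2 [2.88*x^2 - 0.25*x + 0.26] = 5.76000000000000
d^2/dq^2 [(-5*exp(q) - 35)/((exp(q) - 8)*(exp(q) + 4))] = 5*(-exp(4*q) - 32*exp(3*q) - 108*exp(2*q) - 880*exp(q) - 128)*exp(q)/(exp(6*q) - 12*exp(5*q) - 48*exp(4*q) + 704*exp(3*q) + 1536*exp(2*q) - 12288*exp(q) - 32768)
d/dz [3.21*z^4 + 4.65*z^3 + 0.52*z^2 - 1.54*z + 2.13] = 12.84*z^3 + 13.95*z^2 + 1.04*z - 1.54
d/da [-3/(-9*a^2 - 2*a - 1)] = 6*(-9*a - 1)/(9*a^2 + 2*a + 1)^2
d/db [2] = 0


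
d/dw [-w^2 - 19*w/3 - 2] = -2*w - 19/3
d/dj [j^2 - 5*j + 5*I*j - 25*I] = 2*j - 5 + 5*I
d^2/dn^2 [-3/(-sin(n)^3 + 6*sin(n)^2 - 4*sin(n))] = 3*(-9*sin(n)^3 + 66*sin(n)^2 - 140*sin(n) - 24 + 224/sin(n) - 144/sin(n)^2 + 32/sin(n)^3)/(sin(n)^2 - 6*sin(n) + 4)^3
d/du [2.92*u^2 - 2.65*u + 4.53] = 5.84*u - 2.65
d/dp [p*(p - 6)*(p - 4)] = 3*p^2 - 20*p + 24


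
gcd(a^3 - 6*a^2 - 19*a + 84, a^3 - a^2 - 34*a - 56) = a^2 - 3*a - 28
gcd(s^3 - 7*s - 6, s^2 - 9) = s - 3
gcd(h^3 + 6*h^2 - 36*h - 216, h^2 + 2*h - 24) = h + 6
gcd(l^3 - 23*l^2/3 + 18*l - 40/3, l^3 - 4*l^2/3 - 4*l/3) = l - 2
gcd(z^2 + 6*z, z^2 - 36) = z + 6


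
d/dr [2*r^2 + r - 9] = 4*r + 1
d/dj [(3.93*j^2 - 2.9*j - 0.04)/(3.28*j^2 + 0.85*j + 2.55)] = (12.8525*j^2 + 20.3054*j - 7.361)/(10.7584*j^4 + 5.576*j^3 + 17.4505*j^2 + 4.335*j + 6.5025)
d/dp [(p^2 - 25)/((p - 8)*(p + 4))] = 2*(-2*p^2 - 7*p - 50)/(p^4 - 8*p^3 - 48*p^2 + 256*p + 1024)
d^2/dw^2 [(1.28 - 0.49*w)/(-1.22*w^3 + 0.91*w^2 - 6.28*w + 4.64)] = (4.375896*w^5 - 26.125812*w^4 + 16.040066*w^3 - 31.915392*w^2 - 11.999136*w - 61.596544)/(1.815848*w^9 - 4.063332*w^8 + 31.072302*w^7 - 63.304435*w^6 + 190.853916*w^5 - 332.492928*w^4 + 485.57152*w^3 - 607.758336*w^2 + 405.617664*w - 99.897344)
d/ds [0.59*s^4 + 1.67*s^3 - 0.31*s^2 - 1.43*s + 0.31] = 2.36*s^3 + 5.01*s^2 - 0.62*s - 1.43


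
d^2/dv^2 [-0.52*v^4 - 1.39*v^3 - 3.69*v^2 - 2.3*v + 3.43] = -6.24*v^2 - 8.34*v - 7.38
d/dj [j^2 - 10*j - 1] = 2*j - 10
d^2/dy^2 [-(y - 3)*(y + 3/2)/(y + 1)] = 4/(y^3 + 3*y^2 + 3*y + 1)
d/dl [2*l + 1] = 2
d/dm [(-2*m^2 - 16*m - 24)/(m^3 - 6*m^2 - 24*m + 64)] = 2*(m^4 + 16*m^3 + 12*m^2 - 272*m - 800)/(m^6 - 12*m^5 - 12*m^4 + 416*m^3 - 192*m^2 - 3072*m + 4096)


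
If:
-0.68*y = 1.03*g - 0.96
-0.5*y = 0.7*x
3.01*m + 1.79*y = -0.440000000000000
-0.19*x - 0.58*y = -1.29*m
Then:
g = 1.03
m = -0.05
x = 0.11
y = -0.16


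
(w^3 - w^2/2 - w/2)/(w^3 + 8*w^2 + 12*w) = (2*w^2 - w - 1)/(2*(w^2 + 8*w + 12))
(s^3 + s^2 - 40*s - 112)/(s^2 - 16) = (s^2 - 3*s - 28)/(s - 4)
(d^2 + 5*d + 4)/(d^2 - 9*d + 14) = (d^2 + 5*d + 4)/(d^2 - 9*d + 14)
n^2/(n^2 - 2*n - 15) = n^2/(n^2 - 2*n - 15)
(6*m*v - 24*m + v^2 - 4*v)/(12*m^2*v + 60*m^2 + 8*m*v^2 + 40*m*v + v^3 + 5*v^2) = (v - 4)/(2*m*v + 10*m + v^2 + 5*v)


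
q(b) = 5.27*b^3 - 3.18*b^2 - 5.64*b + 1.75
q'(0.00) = -5.64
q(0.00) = 1.75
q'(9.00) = 1217.73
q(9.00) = 3535.24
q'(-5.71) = 546.15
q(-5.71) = -1050.84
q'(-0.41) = -0.37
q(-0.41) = 3.16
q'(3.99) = 220.68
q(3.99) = 263.38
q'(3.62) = 178.52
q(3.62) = 189.66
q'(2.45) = 73.68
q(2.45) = 46.35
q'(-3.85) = 253.19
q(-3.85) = -324.41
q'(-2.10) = 77.44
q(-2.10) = -49.24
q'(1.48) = 19.58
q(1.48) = 3.52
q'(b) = 15.81*b^2 - 6.36*b - 5.64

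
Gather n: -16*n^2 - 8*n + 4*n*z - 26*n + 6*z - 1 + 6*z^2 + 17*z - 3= -16*n^2 + n*(4*z - 34) + 6*z^2 + 23*z - 4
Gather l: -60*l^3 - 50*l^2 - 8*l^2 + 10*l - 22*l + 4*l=-60*l^3 - 58*l^2 - 8*l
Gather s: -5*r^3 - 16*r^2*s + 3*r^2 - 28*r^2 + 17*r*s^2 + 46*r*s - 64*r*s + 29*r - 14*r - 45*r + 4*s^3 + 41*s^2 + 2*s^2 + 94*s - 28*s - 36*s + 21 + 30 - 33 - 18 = -5*r^3 - 25*r^2 - 30*r + 4*s^3 + s^2*(17*r + 43) + s*(-16*r^2 - 18*r + 30)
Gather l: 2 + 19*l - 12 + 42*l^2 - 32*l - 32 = 42*l^2 - 13*l - 42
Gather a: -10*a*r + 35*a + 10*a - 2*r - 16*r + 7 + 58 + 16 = a*(45 - 10*r) - 18*r + 81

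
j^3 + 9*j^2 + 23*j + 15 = (j + 1)*(j + 3)*(j + 5)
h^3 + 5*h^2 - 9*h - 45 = (h - 3)*(h + 3)*(h + 5)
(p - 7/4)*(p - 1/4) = p^2 - 2*p + 7/16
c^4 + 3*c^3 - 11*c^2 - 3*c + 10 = (c - 2)*(c - 1)*(c + 1)*(c + 5)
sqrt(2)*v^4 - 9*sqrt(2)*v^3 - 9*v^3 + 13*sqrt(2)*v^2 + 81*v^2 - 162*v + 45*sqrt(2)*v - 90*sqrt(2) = (v - 6)*(v - 3)*(v - 5*sqrt(2))*(sqrt(2)*v + 1)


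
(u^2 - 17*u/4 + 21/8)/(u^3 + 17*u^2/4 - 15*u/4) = (u - 7/2)/(u*(u + 5))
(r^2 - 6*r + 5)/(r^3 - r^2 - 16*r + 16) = (r - 5)/(r^2 - 16)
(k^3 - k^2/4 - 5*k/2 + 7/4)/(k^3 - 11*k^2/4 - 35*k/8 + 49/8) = 2*(k - 1)/(2*k - 7)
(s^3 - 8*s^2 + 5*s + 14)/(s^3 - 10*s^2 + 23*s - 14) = (s + 1)/(s - 1)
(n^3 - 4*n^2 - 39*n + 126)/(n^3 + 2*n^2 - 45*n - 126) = (n - 3)/(n + 3)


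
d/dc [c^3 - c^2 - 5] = c*(3*c - 2)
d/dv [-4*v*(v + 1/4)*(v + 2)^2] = -16*v^3 - 51*v^2 - 40*v - 4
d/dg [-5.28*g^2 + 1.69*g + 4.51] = 1.69 - 10.56*g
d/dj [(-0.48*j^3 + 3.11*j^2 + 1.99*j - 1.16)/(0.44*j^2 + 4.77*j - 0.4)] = (-0.2112*j^4 - 4.5792*j^3 + 14.5351*j^2 - 1.4672*j + 4.7372)/(0.1936*j^4 + 4.1976*j^3 + 22.4009*j^2 - 3.816*j + 0.16)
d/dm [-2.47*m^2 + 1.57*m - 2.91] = 1.57 - 4.94*m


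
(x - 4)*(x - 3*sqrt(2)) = x^2 - 3*sqrt(2)*x - 4*x + 12*sqrt(2)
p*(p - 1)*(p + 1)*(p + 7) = p^4 + 7*p^3 - p^2 - 7*p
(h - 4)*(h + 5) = h^2 + h - 20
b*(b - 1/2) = b^2 - b/2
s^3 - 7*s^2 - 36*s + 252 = (s - 7)*(s - 6)*(s + 6)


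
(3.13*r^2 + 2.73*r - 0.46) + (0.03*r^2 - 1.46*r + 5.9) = 3.16*r^2 + 1.27*r + 5.44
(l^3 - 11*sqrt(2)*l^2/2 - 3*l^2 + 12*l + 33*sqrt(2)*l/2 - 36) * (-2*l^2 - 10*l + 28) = -2*l^5 - 4*l^4 + 11*sqrt(2)*l^4 + 22*sqrt(2)*l^3 + 34*l^3 - 319*sqrt(2)*l^2 - 132*l^2 + 462*sqrt(2)*l + 696*l - 1008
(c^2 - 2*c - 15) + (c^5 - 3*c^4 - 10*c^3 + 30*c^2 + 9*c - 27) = c^5 - 3*c^4 - 10*c^3 + 31*c^2 + 7*c - 42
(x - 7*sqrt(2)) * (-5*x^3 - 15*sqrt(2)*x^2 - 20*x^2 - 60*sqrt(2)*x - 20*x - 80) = -5*x^4 - 20*x^3 + 20*sqrt(2)*x^3 + 80*sqrt(2)*x^2 + 190*x^2 + 140*sqrt(2)*x + 760*x + 560*sqrt(2)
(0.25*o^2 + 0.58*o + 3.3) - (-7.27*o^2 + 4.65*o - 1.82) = 7.52*o^2 - 4.07*o + 5.12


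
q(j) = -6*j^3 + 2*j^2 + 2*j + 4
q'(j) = -18*j^2 + 4*j + 2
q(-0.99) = 9.80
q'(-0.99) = -19.60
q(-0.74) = 6.05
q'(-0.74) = -10.82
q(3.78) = -283.92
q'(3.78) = -240.07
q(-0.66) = 5.28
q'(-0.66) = -8.48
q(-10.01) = 6202.40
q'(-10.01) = -1841.64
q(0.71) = 4.28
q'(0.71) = -4.23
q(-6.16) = 1470.04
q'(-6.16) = -705.66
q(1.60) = -12.26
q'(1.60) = -37.68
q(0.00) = 4.00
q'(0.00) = 2.00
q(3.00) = -134.00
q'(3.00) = -148.00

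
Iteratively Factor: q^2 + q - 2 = (q - 1)*(q + 2)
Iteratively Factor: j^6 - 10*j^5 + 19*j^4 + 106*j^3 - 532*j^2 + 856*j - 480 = (j - 3)*(j^5 - 7*j^4 - 2*j^3 + 100*j^2 - 232*j + 160) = (j - 3)*(j - 2)*(j^4 - 5*j^3 - 12*j^2 + 76*j - 80) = (j - 5)*(j - 3)*(j - 2)*(j^3 - 12*j + 16) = (j - 5)*(j - 3)*(j - 2)^2*(j^2 + 2*j - 8) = (j - 5)*(j - 3)*(j - 2)^3*(j + 4)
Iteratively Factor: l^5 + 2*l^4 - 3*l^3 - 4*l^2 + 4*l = (l - 1)*(l^4 + 3*l^3 - 4*l) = (l - 1)^2*(l^3 + 4*l^2 + 4*l) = l*(l - 1)^2*(l^2 + 4*l + 4) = l*(l - 1)^2*(l + 2)*(l + 2)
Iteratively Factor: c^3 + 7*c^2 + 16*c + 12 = (c + 3)*(c^2 + 4*c + 4) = (c + 2)*(c + 3)*(c + 2)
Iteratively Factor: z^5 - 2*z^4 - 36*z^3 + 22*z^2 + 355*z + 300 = (z + 3)*(z^4 - 5*z^3 - 21*z^2 + 85*z + 100) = (z + 3)*(z + 4)*(z^3 - 9*z^2 + 15*z + 25) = (z + 1)*(z + 3)*(z + 4)*(z^2 - 10*z + 25) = (z - 5)*(z + 1)*(z + 3)*(z + 4)*(z - 5)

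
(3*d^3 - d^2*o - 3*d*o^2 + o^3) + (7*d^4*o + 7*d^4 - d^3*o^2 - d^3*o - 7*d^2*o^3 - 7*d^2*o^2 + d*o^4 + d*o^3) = 7*d^4*o + 7*d^4 - d^3*o^2 - d^3*o + 3*d^3 - 7*d^2*o^3 - 7*d^2*o^2 - d^2*o + d*o^4 + d*o^3 - 3*d*o^2 + o^3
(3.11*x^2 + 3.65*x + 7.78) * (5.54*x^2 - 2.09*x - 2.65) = 17.2294*x^4 + 13.7211*x^3 + 27.2312*x^2 - 25.9327*x - 20.617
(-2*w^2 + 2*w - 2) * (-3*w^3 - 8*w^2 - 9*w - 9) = 6*w^5 + 10*w^4 + 8*w^3 + 16*w^2 + 18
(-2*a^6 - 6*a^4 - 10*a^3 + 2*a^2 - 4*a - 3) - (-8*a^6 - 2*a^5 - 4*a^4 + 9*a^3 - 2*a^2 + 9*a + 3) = 6*a^6 + 2*a^5 - 2*a^4 - 19*a^3 + 4*a^2 - 13*a - 6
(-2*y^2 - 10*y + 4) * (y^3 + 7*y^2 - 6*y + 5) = -2*y^5 - 24*y^4 - 54*y^3 + 78*y^2 - 74*y + 20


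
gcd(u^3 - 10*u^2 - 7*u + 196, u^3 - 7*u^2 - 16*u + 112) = u^2 - 3*u - 28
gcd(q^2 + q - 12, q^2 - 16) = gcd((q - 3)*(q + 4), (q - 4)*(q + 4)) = q + 4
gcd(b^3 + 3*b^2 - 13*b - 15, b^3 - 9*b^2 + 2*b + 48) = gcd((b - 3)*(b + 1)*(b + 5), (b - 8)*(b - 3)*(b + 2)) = b - 3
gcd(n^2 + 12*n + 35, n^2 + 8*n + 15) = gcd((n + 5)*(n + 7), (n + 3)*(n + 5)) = n + 5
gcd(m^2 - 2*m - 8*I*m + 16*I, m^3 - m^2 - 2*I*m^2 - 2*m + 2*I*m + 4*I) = m - 2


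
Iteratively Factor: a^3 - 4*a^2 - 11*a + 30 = (a - 2)*(a^2 - 2*a - 15) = (a - 5)*(a - 2)*(a + 3)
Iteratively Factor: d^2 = (d)*(d)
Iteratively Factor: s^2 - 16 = (s + 4)*(s - 4)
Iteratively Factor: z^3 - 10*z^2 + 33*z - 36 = (z - 4)*(z^2 - 6*z + 9) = (z - 4)*(z - 3)*(z - 3)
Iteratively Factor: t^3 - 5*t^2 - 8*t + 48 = (t - 4)*(t^2 - t - 12) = (t - 4)^2*(t + 3)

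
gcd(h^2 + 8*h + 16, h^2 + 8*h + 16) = h^2 + 8*h + 16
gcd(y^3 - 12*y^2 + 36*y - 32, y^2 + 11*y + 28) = 1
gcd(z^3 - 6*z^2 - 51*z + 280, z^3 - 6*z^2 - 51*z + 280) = z^3 - 6*z^2 - 51*z + 280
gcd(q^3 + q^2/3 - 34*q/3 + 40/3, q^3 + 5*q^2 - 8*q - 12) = q - 2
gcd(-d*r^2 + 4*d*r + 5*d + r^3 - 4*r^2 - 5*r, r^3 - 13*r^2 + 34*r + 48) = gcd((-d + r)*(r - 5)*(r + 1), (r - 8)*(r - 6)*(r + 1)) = r + 1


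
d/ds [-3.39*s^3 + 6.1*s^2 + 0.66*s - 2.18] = -10.17*s^2 + 12.2*s + 0.66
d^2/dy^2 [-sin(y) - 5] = sin(y)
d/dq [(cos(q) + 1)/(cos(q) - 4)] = 5*sin(q)/(cos(q) - 4)^2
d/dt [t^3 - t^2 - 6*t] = 3*t^2 - 2*t - 6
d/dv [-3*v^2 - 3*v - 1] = -6*v - 3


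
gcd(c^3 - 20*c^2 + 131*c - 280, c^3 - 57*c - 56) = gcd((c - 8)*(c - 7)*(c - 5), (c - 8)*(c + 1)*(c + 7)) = c - 8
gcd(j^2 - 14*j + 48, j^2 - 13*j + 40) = j - 8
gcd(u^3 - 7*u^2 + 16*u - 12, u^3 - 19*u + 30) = u^2 - 5*u + 6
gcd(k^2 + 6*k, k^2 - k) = k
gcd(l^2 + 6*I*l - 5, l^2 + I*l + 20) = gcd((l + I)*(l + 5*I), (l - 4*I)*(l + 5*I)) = l + 5*I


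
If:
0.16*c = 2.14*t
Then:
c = 13.375*t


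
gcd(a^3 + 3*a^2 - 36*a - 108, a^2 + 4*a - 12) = a + 6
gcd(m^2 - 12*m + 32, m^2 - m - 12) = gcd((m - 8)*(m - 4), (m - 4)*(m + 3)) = m - 4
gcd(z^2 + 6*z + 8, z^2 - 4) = z + 2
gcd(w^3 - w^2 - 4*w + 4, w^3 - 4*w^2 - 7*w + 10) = w^2 + w - 2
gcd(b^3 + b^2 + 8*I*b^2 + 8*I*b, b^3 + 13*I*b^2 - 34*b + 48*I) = b + 8*I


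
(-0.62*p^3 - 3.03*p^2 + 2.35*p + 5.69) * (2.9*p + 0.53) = -1.798*p^4 - 9.1156*p^3 + 5.2091*p^2 + 17.7465*p + 3.0157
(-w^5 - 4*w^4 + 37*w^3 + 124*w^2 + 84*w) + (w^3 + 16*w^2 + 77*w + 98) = -w^5 - 4*w^4 + 38*w^3 + 140*w^2 + 161*w + 98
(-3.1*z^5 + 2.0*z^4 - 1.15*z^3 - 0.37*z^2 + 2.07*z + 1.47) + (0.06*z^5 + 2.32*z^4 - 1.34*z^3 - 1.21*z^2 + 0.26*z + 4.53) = -3.04*z^5 + 4.32*z^4 - 2.49*z^3 - 1.58*z^2 + 2.33*z + 6.0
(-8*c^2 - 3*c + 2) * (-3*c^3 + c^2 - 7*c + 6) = 24*c^5 + c^4 + 47*c^3 - 25*c^2 - 32*c + 12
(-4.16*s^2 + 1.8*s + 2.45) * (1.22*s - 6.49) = -5.0752*s^3 + 29.1944*s^2 - 8.693*s - 15.9005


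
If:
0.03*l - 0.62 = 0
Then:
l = 20.67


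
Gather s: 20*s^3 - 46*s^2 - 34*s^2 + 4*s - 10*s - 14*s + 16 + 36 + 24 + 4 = 20*s^3 - 80*s^2 - 20*s + 80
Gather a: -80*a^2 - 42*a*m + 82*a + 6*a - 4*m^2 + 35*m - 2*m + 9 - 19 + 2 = -80*a^2 + a*(88 - 42*m) - 4*m^2 + 33*m - 8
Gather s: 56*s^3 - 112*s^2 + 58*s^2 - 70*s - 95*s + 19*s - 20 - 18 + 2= 56*s^3 - 54*s^2 - 146*s - 36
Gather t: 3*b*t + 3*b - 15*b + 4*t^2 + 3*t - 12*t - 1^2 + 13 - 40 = -12*b + 4*t^2 + t*(3*b - 9) - 28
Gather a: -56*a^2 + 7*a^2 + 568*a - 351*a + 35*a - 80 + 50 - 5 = -49*a^2 + 252*a - 35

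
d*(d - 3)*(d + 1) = d^3 - 2*d^2 - 3*d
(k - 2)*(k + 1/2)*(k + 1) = k^3 - k^2/2 - 5*k/2 - 1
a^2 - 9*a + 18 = (a - 6)*(a - 3)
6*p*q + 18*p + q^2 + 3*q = (6*p + q)*(q + 3)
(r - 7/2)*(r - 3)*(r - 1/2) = r^3 - 7*r^2 + 55*r/4 - 21/4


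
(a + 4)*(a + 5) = a^2 + 9*a + 20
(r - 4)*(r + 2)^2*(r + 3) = r^4 + 3*r^3 - 12*r^2 - 52*r - 48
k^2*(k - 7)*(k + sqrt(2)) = k^4 - 7*k^3 + sqrt(2)*k^3 - 7*sqrt(2)*k^2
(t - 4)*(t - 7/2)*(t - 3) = t^3 - 21*t^2/2 + 73*t/2 - 42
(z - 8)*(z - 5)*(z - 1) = z^3 - 14*z^2 + 53*z - 40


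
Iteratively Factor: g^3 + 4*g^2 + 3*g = (g + 3)*(g^2 + g) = (g + 1)*(g + 3)*(g)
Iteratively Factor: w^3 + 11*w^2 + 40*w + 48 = (w + 4)*(w^2 + 7*w + 12) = (w + 3)*(w + 4)*(w + 4)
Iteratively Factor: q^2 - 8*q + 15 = (q - 3)*(q - 5)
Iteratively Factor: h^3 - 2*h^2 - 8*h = (h)*(h^2 - 2*h - 8) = h*(h + 2)*(h - 4)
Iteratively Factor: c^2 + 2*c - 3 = (c + 3)*(c - 1)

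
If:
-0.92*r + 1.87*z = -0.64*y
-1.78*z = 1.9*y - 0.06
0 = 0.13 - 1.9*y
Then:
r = -0.03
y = 0.07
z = -0.04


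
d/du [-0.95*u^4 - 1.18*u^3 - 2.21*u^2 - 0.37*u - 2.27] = -3.8*u^3 - 3.54*u^2 - 4.42*u - 0.37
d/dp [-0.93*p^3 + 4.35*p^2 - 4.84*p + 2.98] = -2.79*p^2 + 8.7*p - 4.84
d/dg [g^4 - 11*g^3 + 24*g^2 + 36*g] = 4*g^3 - 33*g^2 + 48*g + 36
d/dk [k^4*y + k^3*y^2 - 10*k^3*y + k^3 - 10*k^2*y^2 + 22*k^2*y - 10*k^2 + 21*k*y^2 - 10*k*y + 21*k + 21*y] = 4*k^3*y + 3*k^2*y^2 - 30*k^2*y + 3*k^2 - 20*k*y^2 + 44*k*y - 20*k + 21*y^2 - 10*y + 21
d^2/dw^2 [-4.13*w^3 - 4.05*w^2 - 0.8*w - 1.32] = -24.78*w - 8.1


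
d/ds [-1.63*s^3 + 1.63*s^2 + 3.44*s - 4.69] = -4.89*s^2 + 3.26*s + 3.44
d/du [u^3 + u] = 3*u^2 + 1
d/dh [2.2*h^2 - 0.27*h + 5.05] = 4.4*h - 0.27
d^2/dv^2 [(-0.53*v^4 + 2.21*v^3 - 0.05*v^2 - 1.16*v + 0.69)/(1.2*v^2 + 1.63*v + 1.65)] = (-1.5264*v^6 - 6.22007999999999*v^5 - 14.745342*v^4 - 22.960262*v^3 + 24.90327*v^2 + 57.97899*v + 6.901512)/(1.728*v^6 + 7.0416*v^5 + 16.69284*v^4 + 23.695147*v^3 + 22.952655*v^2 + 13.313025*v + 4.492125)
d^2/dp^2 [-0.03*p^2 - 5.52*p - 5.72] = -0.0600000000000000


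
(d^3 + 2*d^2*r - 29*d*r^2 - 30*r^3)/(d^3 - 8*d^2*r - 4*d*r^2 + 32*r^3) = (d^3 + 2*d^2*r - 29*d*r^2 - 30*r^3)/(d^3 - 8*d^2*r - 4*d*r^2 + 32*r^3)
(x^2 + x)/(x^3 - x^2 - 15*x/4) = 4*(x + 1)/(4*x^2 - 4*x - 15)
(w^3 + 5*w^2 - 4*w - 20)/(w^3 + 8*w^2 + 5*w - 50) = (w + 2)/(w + 5)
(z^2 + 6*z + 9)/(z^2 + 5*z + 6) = (z + 3)/(z + 2)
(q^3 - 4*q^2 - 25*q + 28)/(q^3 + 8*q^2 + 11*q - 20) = (q - 7)/(q + 5)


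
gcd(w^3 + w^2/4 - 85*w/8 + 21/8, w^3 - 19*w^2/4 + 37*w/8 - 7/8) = w - 1/4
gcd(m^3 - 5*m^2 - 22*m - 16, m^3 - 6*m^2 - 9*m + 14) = m + 2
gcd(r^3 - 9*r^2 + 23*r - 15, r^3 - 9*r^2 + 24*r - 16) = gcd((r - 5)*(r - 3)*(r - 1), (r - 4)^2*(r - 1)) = r - 1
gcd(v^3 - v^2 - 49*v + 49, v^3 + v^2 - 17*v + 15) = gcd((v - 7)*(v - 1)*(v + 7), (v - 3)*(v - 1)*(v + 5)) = v - 1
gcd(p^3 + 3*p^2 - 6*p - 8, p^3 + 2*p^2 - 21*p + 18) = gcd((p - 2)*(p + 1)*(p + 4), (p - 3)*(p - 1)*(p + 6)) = 1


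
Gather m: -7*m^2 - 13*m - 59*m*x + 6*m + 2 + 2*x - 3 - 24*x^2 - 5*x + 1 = -7*m^2 + m*(-59*x - 7) - 24*x^2 - 3*x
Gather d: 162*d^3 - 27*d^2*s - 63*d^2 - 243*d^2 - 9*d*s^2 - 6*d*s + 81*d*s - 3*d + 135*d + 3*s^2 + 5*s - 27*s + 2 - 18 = 162*d^3 + d^2*(-27*s - 306) + d*(-9*s^2 + 75*s + 132) + 3*s^2 - 22*s - 16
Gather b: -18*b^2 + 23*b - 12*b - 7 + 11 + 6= -18*b^2 + 11*b + 10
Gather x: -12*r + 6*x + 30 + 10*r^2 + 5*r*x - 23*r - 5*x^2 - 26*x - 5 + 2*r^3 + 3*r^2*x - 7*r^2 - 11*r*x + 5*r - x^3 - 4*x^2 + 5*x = 2*r^3 + 3*r^2 - 30*r - x^3 - 9*x^2 + x*(3*r^2 - 6*r - 15) + 25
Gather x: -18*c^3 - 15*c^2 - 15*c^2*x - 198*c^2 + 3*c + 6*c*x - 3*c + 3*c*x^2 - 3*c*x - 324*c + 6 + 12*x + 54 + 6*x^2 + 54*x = -18*c^3 - 213*c^2 - 324*c + x^2*(3*c + 6) + x*(-15*c^2 + 3*c + 66) + 60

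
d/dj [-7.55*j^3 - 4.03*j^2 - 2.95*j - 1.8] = -22.65*j^2 - 8.06*j - 2.95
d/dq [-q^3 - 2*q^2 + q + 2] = -3*q^2 - 4*q + 1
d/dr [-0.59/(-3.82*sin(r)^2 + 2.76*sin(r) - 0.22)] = (1.6284 - 4.5076*sin(r))*cos(r)/(3.82*sin(r)^2 - 2.76*sin(r) + 0.22)^2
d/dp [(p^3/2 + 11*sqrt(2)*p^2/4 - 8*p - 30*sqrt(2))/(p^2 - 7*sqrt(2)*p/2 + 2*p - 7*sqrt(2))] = (-(4*p - 7*sqrt(2) + 4)*(2*p^3 + 11*sqrt(2)*p^2 - 32*p - 120*sqrt(2))/2 + (3*p^2 + 11*sqrt(2)*p - 16)*(2*p^2 - 7*sqrt(2)*p + 4*p - 14*sqrt(2)))/(2*p^2 - 7*sqrt(2)*p + 4*p - 14*sqrt(2))^2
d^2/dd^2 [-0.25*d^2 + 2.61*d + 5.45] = -0.500000000000000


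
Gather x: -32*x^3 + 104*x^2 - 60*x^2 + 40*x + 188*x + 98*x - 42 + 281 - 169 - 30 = -32*x^3 + 44*x^2 + 326*x + 40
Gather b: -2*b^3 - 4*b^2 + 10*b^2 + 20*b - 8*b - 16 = -2*b^3 + 6*b^2 + 12*b - 16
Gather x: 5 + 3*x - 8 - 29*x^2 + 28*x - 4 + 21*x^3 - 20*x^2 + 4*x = 21*x^3 - 49*x^2 + 35*x - 7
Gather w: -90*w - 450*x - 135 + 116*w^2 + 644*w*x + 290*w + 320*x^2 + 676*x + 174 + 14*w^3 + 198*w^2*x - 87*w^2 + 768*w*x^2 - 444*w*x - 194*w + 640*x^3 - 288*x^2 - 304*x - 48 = 14*w^3 + w^2*(198*x + 29) + w*(768*x^2 + 200*x + 6) + 640*x^3 + 32*x^2 - 78*x - 9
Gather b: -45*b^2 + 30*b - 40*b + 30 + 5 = -45*b^2 - 10*b + 35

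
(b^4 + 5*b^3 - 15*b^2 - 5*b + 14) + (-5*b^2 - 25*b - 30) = b^4 + 5*b^3 - 20*b^2 - 30*b - 16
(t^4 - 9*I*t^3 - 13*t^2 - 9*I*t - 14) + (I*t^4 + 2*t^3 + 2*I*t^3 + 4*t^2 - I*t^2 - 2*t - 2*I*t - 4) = t^4 + I*t^4 + 2*t^3 - 7*I*t^3 - 9*t^2 - I*t^2 - 2*t - 11*I*t - 18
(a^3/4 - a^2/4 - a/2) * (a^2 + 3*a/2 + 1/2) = a^5/4 + a^4/8 - 3*a^3/4 - 7*a^2/8 - a/4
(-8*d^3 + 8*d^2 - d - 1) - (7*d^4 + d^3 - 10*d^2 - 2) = -7*d^4 - 9*d^3 + 18*d^2 - d + 1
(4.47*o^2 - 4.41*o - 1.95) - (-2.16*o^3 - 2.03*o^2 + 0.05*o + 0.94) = 2.16*o^3 + 6.5*o^2 - 4.46*o - 2.89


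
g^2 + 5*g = g*(g + 5)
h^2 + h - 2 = (h - 1)*(h + 2)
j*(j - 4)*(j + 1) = j^3 - 3*j^2 - 4*j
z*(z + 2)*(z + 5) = z^3 + 7*z^2 + 10*z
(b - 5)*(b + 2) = b^2 - 3*b - 10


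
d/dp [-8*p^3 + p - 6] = 1 - 24*p^2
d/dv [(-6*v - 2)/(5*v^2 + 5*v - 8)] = 2*(15*v^2 + 10*v + 29)/(25*v^4 + 50*v^3 - 55*v^2 - 80*v + 64)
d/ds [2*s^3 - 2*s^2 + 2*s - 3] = 6*s^2 - 4*s + 2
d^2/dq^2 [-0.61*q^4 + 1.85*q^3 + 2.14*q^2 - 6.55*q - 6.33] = -7.32*q^2 + 11.1*q + 4.28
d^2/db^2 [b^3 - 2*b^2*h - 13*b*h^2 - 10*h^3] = 6*b - 4*h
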